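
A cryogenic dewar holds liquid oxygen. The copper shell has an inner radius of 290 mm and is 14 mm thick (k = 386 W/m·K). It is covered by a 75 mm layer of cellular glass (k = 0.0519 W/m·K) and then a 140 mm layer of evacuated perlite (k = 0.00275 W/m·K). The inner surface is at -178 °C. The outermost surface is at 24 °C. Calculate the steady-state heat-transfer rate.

Q ≈ 9.35 W

Radial (spherical) resistances in series:
R_copper shell = (1/0.29 − 1/0.304)/(4π×386) = 3.274×10^-5 K/W
R_cellular glass = (1/0.304 − 1/0.379)/(4π×0.0519) = 0.9981 K/W
R_evacuated perlite = (1/0.379 − 1/0.519)/(4π×0.00275) = 20.6 K/W
R_total = 21.59 K/W
Q = ΔT/R_total = 202/21.59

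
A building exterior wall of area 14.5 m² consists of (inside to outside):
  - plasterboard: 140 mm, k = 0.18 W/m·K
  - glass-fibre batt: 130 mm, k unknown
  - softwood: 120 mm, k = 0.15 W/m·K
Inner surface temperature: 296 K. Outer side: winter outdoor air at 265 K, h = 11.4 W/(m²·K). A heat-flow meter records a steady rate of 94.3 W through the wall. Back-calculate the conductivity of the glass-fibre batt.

Thermal resistances in series:
R_plasterboard = L/(kA) = 0.14/(0.18×14.5) = 0.05364 K/W
R_softwood = L/(kA) = 0.12/(0.15×14.5) = 0.05517 K/W
R_outer film = 1/(h_o·A) = 1/(11.4×14.5) = 0.00605 K/W
Sum of known resistances R_other = 0.1149 K/W
Total R = ΔT/Q = 31/94.3 = 0.3287 K/W
R_glass-fibre batt = R_total − R_other = 0.2139 K/W
k = L/(R·A) = 0.13/(0.2139×14.5)

k ≈ 0.0419 W/(m·K)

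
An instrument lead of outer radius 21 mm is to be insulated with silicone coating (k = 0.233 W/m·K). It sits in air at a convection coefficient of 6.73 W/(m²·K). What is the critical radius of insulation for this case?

For a cylinder r_cr = k/h = 0.233/6.73
r_cr = 34.6 mm; since the bare radius (21 mm) is below r_cr, adding a thin layer of insulation will *increase* heat loss.

r_cr ≈ 34.6 mm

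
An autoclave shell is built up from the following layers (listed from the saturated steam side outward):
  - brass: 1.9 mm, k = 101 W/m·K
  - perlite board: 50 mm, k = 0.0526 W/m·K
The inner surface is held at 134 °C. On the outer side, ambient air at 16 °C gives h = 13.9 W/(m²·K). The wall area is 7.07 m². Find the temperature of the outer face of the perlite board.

T ≈ 24.3 °C

Treating each layer as a thermal resistance in series:
R_brass = L/(kA) = 0.0019/(101×7.07) = 2.661×10^-6 K/W
R_perlite board = L/(kA) = 0.05/(0.0526×7.07) = 0.1345 K/W
R_outer film = 1/(h_o·A) = 1/(13.9×7.07) = 0.01018 K/W
R_total = 0.1446 K/W;  Q = ΔT/R_total = 118/0.1446 = 815.9 W
T_interface = T_inner − Q·ΣR(inner→interface) = 134 − 816×0.1345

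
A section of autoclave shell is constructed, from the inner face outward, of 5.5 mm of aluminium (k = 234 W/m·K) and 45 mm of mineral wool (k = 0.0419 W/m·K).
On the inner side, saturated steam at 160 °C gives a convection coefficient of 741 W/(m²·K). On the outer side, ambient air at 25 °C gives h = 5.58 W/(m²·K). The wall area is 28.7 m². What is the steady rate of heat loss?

Q ≈ 3090 W

Series thermal resistances:
R_inner film = 1/(h_i·A) = 1/(741×28.7) = 4.702×10^-5 K/W
R_aluminium = L/(kA) = 0.0055/(234×28.7) = 8.19×10^-7 K/W
R_mineral wool = L/(kA) = 0.045/(0.0419×28.7) = 0.03742 K/W
R_outer film = 1/(h_o·A) = 1/(5.58×28.7) = 0.006244 K/W
R_total = 0.04371 K/W
Q = ΔT / R_total = 135 / 0.04371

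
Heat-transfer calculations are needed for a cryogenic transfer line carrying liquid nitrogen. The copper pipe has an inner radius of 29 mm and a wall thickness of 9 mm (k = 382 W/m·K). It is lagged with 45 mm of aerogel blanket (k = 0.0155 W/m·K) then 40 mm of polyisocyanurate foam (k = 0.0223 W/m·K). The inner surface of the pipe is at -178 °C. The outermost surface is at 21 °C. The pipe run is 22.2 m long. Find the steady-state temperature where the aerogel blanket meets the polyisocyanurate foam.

For a radial system each layer contributes R = ln(r_out/r_in)/(2πkL); films add R = 1/(hA).
R_copper pipe wall = ln(38/29)/(2π×382×22.2) = 5.073×10^-6 K/W
R_aerogel blanket = ln(83/38)/(2π×0.0155×22.2) = 0.3613 K/W
R_polyisocyanurate foam = ln(123/83)/(2π×0.0223×22.2) = 0.1265 K/W
R_total = 0.4878 K/W
Q = ΔT/R_total = 199/0.4878
Q = 408 W
T_interface = T_inner + Q·ΣR(inner→interface) = -178 + 408×0.3614

T ≈ -30.6 °C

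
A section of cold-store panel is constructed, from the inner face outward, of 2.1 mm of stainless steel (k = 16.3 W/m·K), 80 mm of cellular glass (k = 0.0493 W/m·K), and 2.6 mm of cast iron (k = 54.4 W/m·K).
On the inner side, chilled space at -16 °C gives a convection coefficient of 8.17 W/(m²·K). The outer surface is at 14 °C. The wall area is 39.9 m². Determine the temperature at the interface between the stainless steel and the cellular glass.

Series thermal resistances:
R_inner film = 1/(h_i·A) = 1/(8.17×39.9) = 0.003068 K/W
R_stainless steel = L/(kA) = 0.0021/(16.3×39.9) = 3.229×10^-6 K/W
R_cellular glass = L/(kA) = 0.08/(0.0493×39.9) = 0.04067 K/W
R_cast iron = L/(kA) = 0.0026/(54.4×39.9) = 1.198×10^-6 K/W
R_total = 0.04374 K/W;  Q = ΔT/R_total = 30/0.04374 = 685.8 W
T_interface = T_inner + Q·ΣR(inner→interface) = -16 + 686×0.003071

T ≈ -13.9 °C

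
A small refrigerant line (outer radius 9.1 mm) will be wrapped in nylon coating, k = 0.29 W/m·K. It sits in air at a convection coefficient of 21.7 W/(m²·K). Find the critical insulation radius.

r_cr ≈ 13.4 mm

For a cylinder r_cr = k/h = 0.29/21.7
r_cr = 13.4 mm; since the bare radius (9.1 mm) is below r_cr, adding a thin layer of insulation will *increase* heat loss.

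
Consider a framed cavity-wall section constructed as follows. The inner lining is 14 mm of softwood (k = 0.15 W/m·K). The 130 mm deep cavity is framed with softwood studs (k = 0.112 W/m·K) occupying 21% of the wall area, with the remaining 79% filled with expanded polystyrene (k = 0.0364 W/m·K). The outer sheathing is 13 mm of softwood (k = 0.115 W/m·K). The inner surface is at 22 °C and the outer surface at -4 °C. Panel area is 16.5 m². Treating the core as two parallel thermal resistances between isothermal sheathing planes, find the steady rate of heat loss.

Sheathing layers in series; stud and cavity paths in parallel between them.
R_inner = 0.014/(0.15×16.5) = 0.005657 K/W
R_stud  = 0.13/(0.112×0.21×16.5) = 0.335 K/W
R_cav   = 0.13/(0.0364×0.79×16.5) = 0.274 K/W
1/R_core = 1/R_stud + 1/R_cav → R_core = 0.1507 K/W
R_outer = 0.013/(0.115×16.5) = 0.006851 K/W
R_total = 0.1632 K/W
Q = ΔT/R_total = 26/0.1632

Q ≈ 159 W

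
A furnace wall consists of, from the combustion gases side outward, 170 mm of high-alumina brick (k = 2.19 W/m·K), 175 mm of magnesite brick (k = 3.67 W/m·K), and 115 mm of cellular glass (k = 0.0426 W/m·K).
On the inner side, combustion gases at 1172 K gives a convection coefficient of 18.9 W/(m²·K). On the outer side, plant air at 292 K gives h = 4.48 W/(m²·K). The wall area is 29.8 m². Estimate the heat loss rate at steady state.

Series thermal resistances:
R_inner film = 1/(h_i·A) = 1/(18.9×29.8) = 0.001776 K/W
R_high-alumina brick = L/(kA) = 0.17/(2.19×29.8) = 0.002605 K/W
R_magnesite brick = L/(kA) = 0.175/(3.67×29.8) = 0.0016 K/W
R_cellular glass = L/(kA) = 0.115/(0.0426×29.8) = 0.09059 K/W
R_outer film = 1/(h_o·A) = 1/(4.48×29.8) = 0.00749 K/W
R_total = 0.1041 K/W
Q = ΔT / R_total = 880 / 0.1041

Q ≈ 8460 W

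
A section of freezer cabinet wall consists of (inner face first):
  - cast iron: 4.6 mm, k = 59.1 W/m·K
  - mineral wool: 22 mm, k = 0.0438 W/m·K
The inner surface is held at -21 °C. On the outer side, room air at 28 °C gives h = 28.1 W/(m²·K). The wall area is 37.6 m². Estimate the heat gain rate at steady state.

Thermal resistances in series:
R_cast iron = L/(kA) = 0.0046/(59.1×37.6) = 2.07×10^-6 K/W
R_mineral wool = L/(kA) = 0.022/(0.0438×37.6) = 0.01336 K/W
R_outer film = 1/(h_o·A) = 1/(28.1×37.6) = 9.465×10^-4 K/W
R_total = 0.01431 K/W
Q = ΔT / R_total = 49 / 0.01431

Q ≈ 3420 W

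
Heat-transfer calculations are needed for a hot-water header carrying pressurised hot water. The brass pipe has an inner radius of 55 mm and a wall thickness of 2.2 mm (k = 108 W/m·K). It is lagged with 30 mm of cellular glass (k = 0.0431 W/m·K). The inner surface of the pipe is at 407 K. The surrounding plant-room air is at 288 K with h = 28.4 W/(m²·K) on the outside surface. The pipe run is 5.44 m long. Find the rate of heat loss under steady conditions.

Q ≈ 399 W

Cylindrical conduction, so R = ln(r₂/r₁)/(2πkL) per layer, in series:
R_brass pipe wall = ln(57.2/55)/(2π×108×5.44) = 1.062×10^-5 K/W
R_cellular glass = ln(87.2/57.2)/(2π×0.0431×5.44) = 0.2862 K/W
R_outer film = 1/(h_o·2πr_oL) = 1/(28.4×2π×0.0872×5.44) = 0.01181 K/W
R_total = 0.298 K/W
Q = ΔT/R_total = 119/0.298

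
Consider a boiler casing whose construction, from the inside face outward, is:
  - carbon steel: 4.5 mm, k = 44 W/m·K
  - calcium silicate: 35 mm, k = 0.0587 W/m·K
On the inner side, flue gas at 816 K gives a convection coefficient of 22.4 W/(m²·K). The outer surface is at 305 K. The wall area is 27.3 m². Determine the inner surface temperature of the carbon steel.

Using the resistance-network approach (series):
R_inner film = 1/(h_i·A) = 1/(22.4×27.3) = 0.001635 K/W
R_carbon steel = L/(kA) = 0.0045/(44×27.3) = 3.746×10^-6 K/W
R_calcium silicate = L/(kA) = 0.035/(0.0587×27.3) = 0.02184 K/W
R_total = 0.02348 K/W;  Q = ΔT/R_total = 511/0.02348 = 21760 W
T_interface = T_inner − Q·ΣR(inner→interface) = 816 − 21800×0.001635

T ≈ 780 K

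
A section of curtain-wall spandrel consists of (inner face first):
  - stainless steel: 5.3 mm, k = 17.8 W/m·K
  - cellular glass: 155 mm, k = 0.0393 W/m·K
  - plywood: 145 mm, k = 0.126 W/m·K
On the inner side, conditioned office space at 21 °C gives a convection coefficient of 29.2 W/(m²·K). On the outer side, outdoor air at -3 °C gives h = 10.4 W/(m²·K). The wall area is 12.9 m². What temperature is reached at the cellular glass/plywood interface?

T ≈ 2.73 °C

Thermal resistances in series:
R_inner film = 1/(h_i·A) = 1/(29.2×12.9) = 0.002655 K/W
R_stainless steel = L/(kA) = 0.0053/(17.8×12.9) = 2.308×10^-5 K/W
R_cellular glass = L/(kA) = 0.155/(0.0393×12.9) = 0.3057 K/W
R_plywood = L/(kA) = 0.145/(0.126×12.9) = 0.08921 K/W
R_outer film = 1/(h_o·A) = 1/(10.4×12.9) = 0.007454 K/W
R_total = 0.4051 K/W;  Q = ΔT/R_total = 24/0.4051 = 59.25 W
T_interface = T_inner − Q·ΣR(inner→interface) = 21 − 59.2×0.3084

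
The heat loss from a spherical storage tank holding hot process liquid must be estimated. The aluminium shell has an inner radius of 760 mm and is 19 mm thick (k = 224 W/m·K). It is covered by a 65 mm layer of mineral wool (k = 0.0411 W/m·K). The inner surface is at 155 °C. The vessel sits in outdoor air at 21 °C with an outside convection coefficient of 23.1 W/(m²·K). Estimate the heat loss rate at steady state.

Spherical conduction: R = (1/r_in − 1/r_out)/(4πk) per layer; series-sum.
R_aluminium shell = (1/0.76 − 1/0.779)/(4π×224) = 1.14×10^-5 K/W
R_mineral wool = (1/0.779 − 1/0.844)/(4π×0.0411) = 0.1914 K/W
R_outer film = 1/(h·4πr_o²) = 1/(23.1×4π×0.844²) = 0.004836 K/W
R_total = 0.1963 K/W
Q = ΔT/R_total = 134/0.1963

Q ≈ 683 W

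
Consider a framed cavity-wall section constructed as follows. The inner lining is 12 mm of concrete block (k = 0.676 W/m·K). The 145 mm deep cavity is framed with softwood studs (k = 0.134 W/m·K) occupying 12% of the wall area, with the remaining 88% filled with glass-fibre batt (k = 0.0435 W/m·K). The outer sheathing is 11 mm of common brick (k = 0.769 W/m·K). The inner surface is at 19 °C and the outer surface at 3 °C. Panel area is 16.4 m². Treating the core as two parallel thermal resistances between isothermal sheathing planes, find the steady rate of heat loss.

Sheathing layers in series; stud and cavity paths in parallel between them.
R_inner = 0.012/(0.676×16.4) = 0.001082 K/W
R_stud  = 0.145/(0.134×0.12×16.4) = 0.5498 K/W
R_cav   = 0.145/(0.0435×0.88×16.4) = 0.231 K/W
1/R_core = 1/R_stud + 1/R_cav → R_core = 0.1626 K/W
R_outer = 0.011/(0.769×16.4) = 8.722×10^-4 K/W
R_total = 0.1646 K/W
Q = ΔT/R_total = 16/0.1646

Q ≈ 97.2 W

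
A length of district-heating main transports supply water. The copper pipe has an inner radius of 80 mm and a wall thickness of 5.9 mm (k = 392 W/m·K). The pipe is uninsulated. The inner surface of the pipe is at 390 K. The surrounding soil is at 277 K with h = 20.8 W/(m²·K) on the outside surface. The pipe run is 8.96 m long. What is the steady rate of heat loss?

Q ≈ 11400 W

For a radial system each layer contributes R = ln(r_out/r_in)/(2πkL); films add R = 1/(hA).
R_copper pipe wall = ln(85.9/80)/(2π×392×8.96) = 3.224×10^-6 K/W
R_outer film = 1/(h_o·2πr_oL) = 1/(20.8×2π×0.0859×8.96) = 0.009942 K/W
R_total = 0.009945 K/W
Q = ΔT/R_total = 113/0.009945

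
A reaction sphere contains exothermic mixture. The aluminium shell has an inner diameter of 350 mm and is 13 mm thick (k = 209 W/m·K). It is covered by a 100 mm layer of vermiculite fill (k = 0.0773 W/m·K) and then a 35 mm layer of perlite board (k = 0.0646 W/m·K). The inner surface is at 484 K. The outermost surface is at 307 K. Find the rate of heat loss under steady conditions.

Spherical conduction: R = (1/r_in − 1/r_out)/(4πk) per layer; series-sum.
R_aluminium shell = (1/0.175 − 1/0.188)/(4π×209) = 1.504×10^-4 K/W
R_vermiculite fill = (1/0.188 − 1/0.288)/(4π×0.0773) = 1.901 K/W
R_perlite board = (1/0.288 − 1/0.323)/(4π×0.0646) = 0.4635 K/W
R_total = 2.365 K/W
Q = ΔT/R_total = 177/2.365

Q ≈ 74.8 W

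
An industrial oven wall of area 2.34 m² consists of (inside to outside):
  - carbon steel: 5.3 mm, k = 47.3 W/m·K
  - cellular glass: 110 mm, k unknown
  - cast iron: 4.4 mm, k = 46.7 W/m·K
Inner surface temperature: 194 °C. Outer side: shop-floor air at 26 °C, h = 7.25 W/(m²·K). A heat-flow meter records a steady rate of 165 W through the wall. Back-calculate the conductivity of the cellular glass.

k ≈ 0.049 W/(m·K)

Series thermal resistances:
R_carbon steel = L/(kA) = 0.0053/(47.3×2.34) = 4.788×10^-5 K/W
R_cast iron = L/(kA) = 0.0044/(46.7×2.34) = 4.026×10^-5 K/W
R_outer film = 1/(h_o·A) = 1/(7.25×2.34) = 0.05894 K/W
Sum of known resistances R_other = 0.05903 K/W
Total R = ΔT/Q = 168/165 = 1.018 K/W
R_cellular glass = R_total − R_other = 0.9591 K/W
k = L/(R·A) = 0.11/(0.9591×2.34)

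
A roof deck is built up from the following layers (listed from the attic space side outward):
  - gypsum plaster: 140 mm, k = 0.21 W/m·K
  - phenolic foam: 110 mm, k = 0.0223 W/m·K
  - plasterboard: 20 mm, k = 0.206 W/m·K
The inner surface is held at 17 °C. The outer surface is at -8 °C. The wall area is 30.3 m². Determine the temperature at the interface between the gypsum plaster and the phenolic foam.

Model the wall as resistances in series:
R_gypsum plaster = L/(kA) = 0.14/(0.21×30.3) = 0.022 K/W
R_phenolic foam = L/(kA) = 0.11/(0.0223×30.3) = 0.1628 K/W
R_plasterboard = L/(kA) = 0.02/(0.206×30.3) = 0.003204 K/W
R_total = 0.188 K/W;  Q = ΔT/R_total = 25/0.188 = 133 W
T_interface = T_inner − Q·ΣR(inner→interface) = 17 − 133×0.022

T ≈ 14.1 °C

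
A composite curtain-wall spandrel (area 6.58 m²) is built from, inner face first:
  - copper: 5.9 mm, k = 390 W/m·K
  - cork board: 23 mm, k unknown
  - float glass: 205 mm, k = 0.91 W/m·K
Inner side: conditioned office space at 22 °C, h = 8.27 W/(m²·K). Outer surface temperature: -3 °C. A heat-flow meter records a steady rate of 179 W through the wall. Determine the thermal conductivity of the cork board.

Treating each layer as a thermal resistance in series:
R_inner film = 1/(h_i·A) = 1/(8.27×6.58) = 0.01838 K/W
R_copper = L/(kA) = 0.0059/(390×6.58) = 2.299×10^-6 K/W
R_float glass = L/(kA) = 0.205/(0.91×6.58) = 0.03424 K/W
Sum of known resistances R_other = 0.05262 K/W
Total R = ΔT/Q = 25/179 = 0.1397 K/W
R_cork board = R_total − R_other = 0.08705 K/W
k = L/(R·A) = 0.023/(0.08705×6.58)

k ≈ 0.0402 W/(m·K)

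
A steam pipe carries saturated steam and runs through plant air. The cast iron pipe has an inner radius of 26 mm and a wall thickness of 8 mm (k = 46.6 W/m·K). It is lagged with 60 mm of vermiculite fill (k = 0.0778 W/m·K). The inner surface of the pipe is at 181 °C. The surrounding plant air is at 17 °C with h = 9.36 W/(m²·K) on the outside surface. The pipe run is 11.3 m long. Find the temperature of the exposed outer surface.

T ≈ 30.1 °C

For a radial system each layer contributes R = ln(r_out/r_in)/(2πkL); films add R = 1/(hA).
R_cast iron pipe wall = ln(34/26)/(2π×46.6×11.3) = 8.108×10^-5 K/W
R_vermiculite fill = ln(94/34)/(2π×0.0778×11.3) = 0.1841 K/W
R_outer film = 1/(h_o·2πr_oL) = 1/(9.36×2π×0.094×11.3) = 0.01601 K/W
R_total = 0.2002 K/W
Q = ΔT/R_total = 164/0.2002
Q = 819 W
T_interface = T_inner − Q·ΣR(inner→interface) = 181 − 819×0.1842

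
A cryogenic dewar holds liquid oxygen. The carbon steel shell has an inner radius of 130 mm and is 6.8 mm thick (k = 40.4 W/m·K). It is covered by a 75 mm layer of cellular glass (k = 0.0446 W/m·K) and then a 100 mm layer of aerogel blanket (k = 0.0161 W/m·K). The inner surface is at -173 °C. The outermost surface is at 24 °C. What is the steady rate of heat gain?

Each spherical layer contributes R = (1/r_i − 1/r_o)/(4πk):
R_carbon steel shell = (1/0.13 − 1/0.1368)/(4π×40.4) = 7.532×10^-4 K/W
R_cellular glass = (1/0.1368 − 1/0.2118)/(4π×0.0446) = 4.619 K/W
R_aerogel blanket = (1/0.2118 − 1/0.3118)/(4π×0.0161) = 7.484 K/W
R_total = 12.1 K/W
Q = ΔT/R_total = 197/12.1

Q ≈ 16.3 W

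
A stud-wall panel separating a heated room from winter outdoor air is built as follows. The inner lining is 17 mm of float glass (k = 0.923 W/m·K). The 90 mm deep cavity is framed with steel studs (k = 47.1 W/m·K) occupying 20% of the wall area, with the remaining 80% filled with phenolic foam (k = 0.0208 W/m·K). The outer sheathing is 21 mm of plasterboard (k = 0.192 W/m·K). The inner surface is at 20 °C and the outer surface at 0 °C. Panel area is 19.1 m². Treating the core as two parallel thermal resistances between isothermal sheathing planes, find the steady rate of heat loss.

Sheathing layers in series; stud and cavity paths in parallel between them.
R_inner = 0.017/(0.923×19.1) = 9.643×10^-4 K/W
R_stud  = 0.09/(47.1×0.2×19.1) = 5.002×10^-4 K/W
R_cav   = 0.09/(0.0208×0.8×19.1) = 0.2832 K/W
1/R_core = 1/R_stud + 1/R_cav → R_core = 4.993×10^-4 K/W
R_outer = 0.021/(0.192×19.1) = 0.005726 K/W
R_total = 0.00719 K/W
Q = ΔT/R_total = 20/0.00719

Q ≈ 2780 W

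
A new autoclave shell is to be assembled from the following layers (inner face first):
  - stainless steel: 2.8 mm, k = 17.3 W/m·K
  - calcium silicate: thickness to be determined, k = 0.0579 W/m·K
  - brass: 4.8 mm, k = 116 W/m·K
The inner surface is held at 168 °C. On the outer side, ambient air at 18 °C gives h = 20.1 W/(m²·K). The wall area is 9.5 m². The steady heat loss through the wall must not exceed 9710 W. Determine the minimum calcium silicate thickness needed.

L ≈ 5.6 mm

Model the wall as resistances in series:
R_stainless steel = L/(kA) = 0.0028/(17.3×9.5) = 1.704×10^-5 K/W
R_brass = L/(kA) = 0.0048/(116×9.5) = 4.356×10^-6 K/W
R_outer film = 1/(h_o·A) = 1/(20.1×9.5) = 0.005237 K/W
Sum of the known resistances R_other = 0.005258 K/W
Required total resistance R_tot = ΔT/Q_allow = 150/9710 = 0.01545 K/W
R_calcium silicate = R_tot − R_other = 0.01019 K/W
L = R·k·A = 0.01019×0.0579×9.5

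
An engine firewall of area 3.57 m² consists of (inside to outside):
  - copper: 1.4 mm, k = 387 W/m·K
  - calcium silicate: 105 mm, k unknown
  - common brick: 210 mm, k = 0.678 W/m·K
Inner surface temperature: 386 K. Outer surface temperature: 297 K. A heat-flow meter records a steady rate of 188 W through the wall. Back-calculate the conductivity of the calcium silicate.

k ≈ 0.0761 W/(m·K)

Series thermal resistances:
R_copper = L/(kA) = 0.0014/(387×3.57) = 1.013×10^-6 K/W
R_common brick = L/(kA) = 0.21/(0.678×3.57) = 0.08676 K/W
Sum of known resistances R_other = 0.08676 K/W
Total R = ΔT/Q = 89/188 = 0.4734 K/W
R_calcium silicate = R_total − R_other = 0.3866 K/W
k = L/(R·A) = 0.105/(0.3866×3.57)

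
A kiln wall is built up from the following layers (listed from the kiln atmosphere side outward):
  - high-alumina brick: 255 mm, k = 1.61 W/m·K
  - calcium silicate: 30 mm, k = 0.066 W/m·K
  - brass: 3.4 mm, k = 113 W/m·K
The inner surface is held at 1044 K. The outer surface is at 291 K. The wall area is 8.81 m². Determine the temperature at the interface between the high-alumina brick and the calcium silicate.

Series thermal resistances:
R_high-alumina brick = L/(kA) = 0.255/(1.61×8.81) = 0.01798 K/W
R_calcium silicate = L/(kA) = 0.03/(0.066×8.81) = 0.05159 K/W
R_brass = L/(kA) = 0.0034/(113×8.81) = 3.415×10^-6 K/W
R_total = 0.06958 K/W;  Q = ΔT/R_total = 753/0.06958 = 10820 W
T_interface = T_inner − Q·ΣR(inner→interface) = 1044 − 10800×0.01798

T ≈ 849 K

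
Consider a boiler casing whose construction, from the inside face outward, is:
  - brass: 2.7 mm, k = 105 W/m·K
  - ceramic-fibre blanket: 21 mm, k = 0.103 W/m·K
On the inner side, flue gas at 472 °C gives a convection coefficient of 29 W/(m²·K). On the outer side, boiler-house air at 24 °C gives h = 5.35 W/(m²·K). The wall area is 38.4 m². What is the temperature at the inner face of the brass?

Treating each layer as a thermal resistance in series:
R_inner film = 1/(h_i·A) = 1/(29×38.4) = 8.98×10^-4 K/W
R_brass = L/(kA) = 0.0027/(105×38.4) = 6.696×10^-7 K/W
R_ceramic-fibre blanket = L/(kA) = 0.021/(0.103×38.4) = 0.005309 K/W
R_outer film = 1/(h_o·A) = 1/(5.35×38.4) = 0.004868 K/W
R_total = 0.01108 K/W;  Q = ΔT/R_total = 448/0.01108 = 40450 W
T_interface = T_inner − Q·ΣR(inner→interface) = 472 − 40400×8.98×10^-4

T ≈ 436 °C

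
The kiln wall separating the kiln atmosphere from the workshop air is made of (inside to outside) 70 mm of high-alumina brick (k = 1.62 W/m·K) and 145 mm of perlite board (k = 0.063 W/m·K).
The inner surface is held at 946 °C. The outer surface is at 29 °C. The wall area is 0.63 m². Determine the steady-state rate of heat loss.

Thermal resistances in series:
R_high-alumina brick = L/(kA) = 0.07/(1.62×0.63) = 0.06859 K/W
R_perlite board = L/(kA) = 0.145/(0.063×0.63) = 3.653 K/W
R_total = 3.722 K/W
Q = ΔT / R_total = 917 / 3.722

Q ≈ 246 W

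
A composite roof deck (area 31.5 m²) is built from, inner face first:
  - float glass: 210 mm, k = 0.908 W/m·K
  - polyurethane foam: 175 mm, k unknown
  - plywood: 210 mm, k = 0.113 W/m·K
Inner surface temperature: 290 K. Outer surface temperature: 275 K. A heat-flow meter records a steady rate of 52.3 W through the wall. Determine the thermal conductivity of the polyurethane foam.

Model the wall as resistances in series:
R_float glass = L/(kA) = 0.21/(0.908×31.5) = 0.007342 K/W
R_plywood = L/(kA) = 0.21/(0.113×31.5) = 0.059 K/W
Sum of known resistances R_other = 0.06634 K/W
Total R = ΔT/Q = 15/52.3 = 0.2868 K/W
R_polyurethane foam = R_total − R_other = 0.2205 K/W
k = L/(R·A) = 0.175/(0.2205×31.5)

k ≈ 0.0252 W/(m·K)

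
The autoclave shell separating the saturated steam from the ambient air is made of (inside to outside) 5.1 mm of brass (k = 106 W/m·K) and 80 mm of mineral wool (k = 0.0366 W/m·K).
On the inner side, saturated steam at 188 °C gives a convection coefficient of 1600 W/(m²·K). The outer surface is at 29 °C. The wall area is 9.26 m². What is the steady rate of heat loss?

Using the resistance-network approach (series):
R_inner film = 1/(h_i·A) = 1/(1600×9.26) = 6.749×10^-5 K/W
R_brass = L/(kA) = 0.0051/(106×9.26) = 5.196×10^-6 K/W
R_mineral wool = L/(kA) = 0.08/(0.0366×9.26) = 0.236 K/W
R_total = 0.2361 K/W
Q = ΔT / R_total = 159 / 0.2361

Q ≈ 673 W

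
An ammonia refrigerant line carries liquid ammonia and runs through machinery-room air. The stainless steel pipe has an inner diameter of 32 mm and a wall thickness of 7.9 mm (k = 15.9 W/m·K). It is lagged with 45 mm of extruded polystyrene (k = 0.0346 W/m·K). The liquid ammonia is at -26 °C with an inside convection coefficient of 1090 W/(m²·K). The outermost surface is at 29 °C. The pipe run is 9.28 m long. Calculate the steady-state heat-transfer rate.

Q ≈ 105 W

Treating each annulus and film as a series resistance:
R_inner film = 1/(h_i·2πr₁L) = 1/(1090×2π×0.016×9.28) = 9.834×10^-4 K/W
R_stainless steel pipe wall = ln(23.9/16)/(2π×15.9×9.28) = 4.328×10^-4 K/W
R_extruded polystyrene = ln(68.9/23.9)/(2π×0.0346×9.28) = 0.5248 K/W
R_total = 0.5262 K/W
Q = ΔT/R_total = 55/0.5262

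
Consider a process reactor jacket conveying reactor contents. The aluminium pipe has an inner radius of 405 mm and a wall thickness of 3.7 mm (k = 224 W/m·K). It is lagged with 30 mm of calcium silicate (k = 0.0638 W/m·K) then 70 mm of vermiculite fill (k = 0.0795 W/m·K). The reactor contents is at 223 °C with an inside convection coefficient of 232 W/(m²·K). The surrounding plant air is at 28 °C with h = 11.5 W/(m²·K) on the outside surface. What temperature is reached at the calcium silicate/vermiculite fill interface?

T ≈ 154 °C

Cylindrical conduction, so R = ln(r₂/r₁)/(2πkL) per layer, in series:
R_inner film = 1/(h_i·2πr₁L) = 1/(232×2π×0.405×1) = 0.001694 K/W
R_aluminium pipe wall = ln(408.7/405)/(2π×224×1) = 6.462×10^-6 K/W
R_calcium silicate = ln(438.7/408.7)/(2π×0.0638×1) = 0.1767 K/W
R_vermiculite fill = ln(508.7/438.7)/(2π×0.0795×1) = 0.2964 K/W
R_outer film = 1/(h_o·2πr_oL) = 1/(11.5×2π×0.5087×1) = 0.02721 K/W
R_total = 0.502 K/W
Q = ΔT/R_total = 195/0.502
Q = 388 W/m
T_interface = T_inner − Q·ΣR(inner→interface) = 223 − 388×0.1784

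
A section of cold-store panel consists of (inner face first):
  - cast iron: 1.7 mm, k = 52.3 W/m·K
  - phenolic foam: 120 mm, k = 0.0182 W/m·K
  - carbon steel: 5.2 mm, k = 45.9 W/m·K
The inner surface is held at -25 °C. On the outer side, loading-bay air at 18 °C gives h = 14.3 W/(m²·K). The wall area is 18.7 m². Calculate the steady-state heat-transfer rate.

Q ≈ 121 W

Treating each layer as a thermal resistance in series:
R_cast iron = L/(kA) = 0.0017/(52.3×18.7) = 1.738×10^-6 K/W
R_phenolic foam = L/(kA) = 0.12/(0.0182×18.7) = 0.3526 K/W
R_carbon steel = L/(kA) = 0.0052/(45.9×18.7) = 6.058×10^-6 K/W
R_outer film = 1/(h_o·A) = 1/(14.3×18.7) = 0.00374 K/W
R_total = 0.3563 K/W
Q = ΔT / R_total = 43 / 0.3563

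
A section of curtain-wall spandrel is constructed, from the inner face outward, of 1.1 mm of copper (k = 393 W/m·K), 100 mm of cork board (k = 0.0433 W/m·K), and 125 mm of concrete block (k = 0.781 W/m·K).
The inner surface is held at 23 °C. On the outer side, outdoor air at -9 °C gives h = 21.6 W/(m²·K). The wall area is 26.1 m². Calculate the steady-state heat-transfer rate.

Q ≈ 332 W

Thermal resistances in series:
R_copper = L/(kA) = 0.0011/(393×26.1) = 1.072×10^-7 K/W
R_cork board = L/(kA) = 0.1/(0.0433×26.1) = 0.08849 K/W
R_concrete block = L/(kA) = 0.125/(0.781×26.1) = 0.006132 K/W
R_outer film = 1/(h_o·A) = 1/(21.6×26.1) = 0.001774 K/W
R_total = 0.09639 K/W
Q = ΔT / R_total = 32 / 0.09639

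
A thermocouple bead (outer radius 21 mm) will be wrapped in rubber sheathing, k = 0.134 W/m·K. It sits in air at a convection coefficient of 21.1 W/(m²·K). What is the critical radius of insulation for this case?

For a sphere r_cr = 2k/h = 2×0.134/21.1
r_cr = 12.7 mm; since the bare radius (21 mm) is above r_cr, any added insulation will reduce heat loss.

r_cr ≈ 12.7 mm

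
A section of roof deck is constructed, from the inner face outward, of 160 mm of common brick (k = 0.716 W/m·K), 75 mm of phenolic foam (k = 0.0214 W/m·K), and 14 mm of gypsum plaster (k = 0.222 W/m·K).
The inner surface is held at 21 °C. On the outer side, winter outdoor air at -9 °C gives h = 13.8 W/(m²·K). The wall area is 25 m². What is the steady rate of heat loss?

Treating each layer as a thermal resistance in series:
R_common brick = L/(kA) = 0.16/(0.716×25) = 0.008939 K/W
R_phenolic foam = L/(kA) = 0.075/(0.0214×25) = 0.1402 K/W
R_gypsum plaster = L/(kA) = 0.014/(0.222×25) = 0.002523 K/W
R_outer film = 1/(h_o·A) = 1/(13.8×25) = 0.002899 K/W
R_total = 0.1545 K/W
Q = ΔT / R_total = 30 / 0.1545

Q ≈ 194 W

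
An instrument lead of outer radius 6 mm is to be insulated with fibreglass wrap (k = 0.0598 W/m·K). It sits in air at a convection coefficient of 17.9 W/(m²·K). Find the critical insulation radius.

r_cr ≈ 3.34 mm

For a cylinder r_cr = k/h = 0.0598/17.9
r_cr = 3.34 mm; since the bare radius (6 mm) is above r_cr, any added insulation will reduce heat loss.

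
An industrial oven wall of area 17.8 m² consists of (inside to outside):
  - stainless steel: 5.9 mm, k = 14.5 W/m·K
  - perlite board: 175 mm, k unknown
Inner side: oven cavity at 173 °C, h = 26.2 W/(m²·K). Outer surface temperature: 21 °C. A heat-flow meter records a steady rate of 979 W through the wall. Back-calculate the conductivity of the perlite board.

Series thermal resistances:
R_inner film = 1/(h_i·A) = 1/(26.2×17.8) = 0.002144 K/W
R_stainless steel = L/(kA) = 0.0059/(14.5×17.8) = 2.286×10^-5 K/W
Sum of known resistances R_other = 0.002167 K/W
Total R = ΔT/Q = 152/979 = 0.1553 K/W
R_perlite board = R_total − R_other = 0.1531 K/W
k = L/(R·A) = 0.175/(0.1531×17.8)

k ≈ 0.0642 W/(m·K)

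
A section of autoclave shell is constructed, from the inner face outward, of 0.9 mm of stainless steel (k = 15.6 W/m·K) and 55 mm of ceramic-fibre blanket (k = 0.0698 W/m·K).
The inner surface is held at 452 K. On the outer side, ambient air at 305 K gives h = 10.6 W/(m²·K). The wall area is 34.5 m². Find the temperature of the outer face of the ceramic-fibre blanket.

T ≈ 321 K

Treating each layer as a thermal resistance in series:
R_stainless steel = L/(kA) = 0.0009/(15.6×34.5) = 1.672×10^-6 K/W
R_ceramic-fibre blanket = L/(kA) = 0.055/(0.0698×34.5) = 0.02284 K/W
R_outer film = 1/(h_o·A) = 1/(10.6×34.5) = 0.002734 K/W
R_total = 0.02558 K/W;  Q = ΔT/R_total = 147/0.02558 = 5748 W
T_interface = T_inner − Q·ΣR(inner→interface) = 452 − 5750×0.02284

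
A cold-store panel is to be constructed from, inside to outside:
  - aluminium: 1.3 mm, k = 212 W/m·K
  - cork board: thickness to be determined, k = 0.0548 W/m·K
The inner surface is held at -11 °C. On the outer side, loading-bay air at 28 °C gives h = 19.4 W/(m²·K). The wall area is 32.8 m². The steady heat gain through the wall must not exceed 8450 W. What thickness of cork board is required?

L ≈ 5.47 mm

Series thermal resistances:
R_aluminium = L/(kA) = 0.0013/(212×32.8) = 1.87×10^-7 K/W
R_outer film = 1/(h_o·A) = 1/(19.4×32.8) = 0.001572 K/W
Sum of the known resistances R_other = 0.001572 K/W
Required total resistance R_tot = ΔT/Q_allow = 39/8450 = 0.004615 K/W
R_cork board = R_tot − R_other = 0.003044 K/W
L = R·k·A = 0.003044×0.0548×32.8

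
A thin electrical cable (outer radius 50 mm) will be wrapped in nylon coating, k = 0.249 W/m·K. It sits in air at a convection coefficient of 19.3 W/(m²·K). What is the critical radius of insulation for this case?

r_cr ≈ 12.9 mm

For a cylinder r_cr = k/h = 0.249/19.3
r_cr = 12.9 mm; since the bare radius (50 mm) is above r_cr, any added insulation will reduce heat loss.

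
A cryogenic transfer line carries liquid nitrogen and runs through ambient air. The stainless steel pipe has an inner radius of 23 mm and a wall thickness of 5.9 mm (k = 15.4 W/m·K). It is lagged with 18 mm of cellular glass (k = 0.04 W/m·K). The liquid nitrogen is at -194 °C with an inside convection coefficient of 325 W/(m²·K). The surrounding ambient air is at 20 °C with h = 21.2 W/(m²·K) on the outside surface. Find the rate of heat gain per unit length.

q′ ≈ 101 W/m

For a radial system each layer contributes R = ln(r_out/r_in)/(2πkL); films add R = 1/(hA).
R_inner film = 1/(h_i·2πr₁L) = 1/(325×2π×0.023×1) = 0.02129 K/W
R_stainless steel pipe wall = ln(28.9/23)/(2π×15.4×1) = 0.00236 K/W
R_cellular glass = ln(46.9/28.9)/(2π×0.04×1) = 1.926 K/W
R_outer film = 1/(h_o·2πr_oL) = 1/(21.2×2π×0.0469×1) = 0.1601 K/W
R_total = 2.11 K/W
Q = ΔT/R_total = 214/2.11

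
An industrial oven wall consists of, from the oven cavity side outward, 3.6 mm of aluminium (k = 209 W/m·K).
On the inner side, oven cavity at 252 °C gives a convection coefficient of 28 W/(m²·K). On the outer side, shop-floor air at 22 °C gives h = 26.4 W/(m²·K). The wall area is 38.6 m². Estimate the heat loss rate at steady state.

Q ≈ 121000 W

Treating each layer as a thermal resistance in series:
R_inner film = 1/(h_i·A) = 1/(28×38.6) = 9.252×10^-4 K/W
R_aluminium = L/(kA) = 0.0036/(209×38.6) = 4.462×10^-7 K/W
R_outer film = 1/(h_o·A) = 1/(26.4×38.6) = 9.813×10^-4 K/W
R_total = 0.001907 K/W
Q = ΔT / R_total = 230 / 0.001907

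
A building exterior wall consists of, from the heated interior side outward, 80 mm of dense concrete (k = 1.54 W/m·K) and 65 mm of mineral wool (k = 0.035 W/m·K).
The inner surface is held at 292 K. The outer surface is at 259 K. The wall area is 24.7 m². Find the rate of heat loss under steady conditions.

Model the wall as resistances in series:
R_dense concrete = L/(kA) = 0.08/(1.54×24.7) = 0.002103 K/W
R_mineral wool = L/(kA) = 0.065/(0.035×24.7) = 0.07519 K/W
R_total = 0.07729 K/W
Q = ΔT / R_total = 33 / 0.07729

Q ≈ 427 W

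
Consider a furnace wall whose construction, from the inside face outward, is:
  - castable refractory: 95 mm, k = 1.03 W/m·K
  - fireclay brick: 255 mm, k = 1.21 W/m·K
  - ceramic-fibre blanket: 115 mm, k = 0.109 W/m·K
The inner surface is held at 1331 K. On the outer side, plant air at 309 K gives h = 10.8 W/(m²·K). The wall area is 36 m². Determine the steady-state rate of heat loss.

Q ≈ 25400 W

Series thermal resistances:
R_castable refractory = L/(kA) = 0.095/(1.03×36) = 0.002562 K/W
R_fireclay brick = L/(kA) = 0.255/(1.21×36) = 0.005854 K/W
R_ceramic-fibre blanket = L/(kA) = 0.115/(0.109×36) = 0.02931 K/W
R_outer film = 1/(h_o·A) = 1/(10.8×36) = 0.002572 K/W
R_total = 0.04029 K/W
Q = ΔT / R_total = 1022 / 0.04029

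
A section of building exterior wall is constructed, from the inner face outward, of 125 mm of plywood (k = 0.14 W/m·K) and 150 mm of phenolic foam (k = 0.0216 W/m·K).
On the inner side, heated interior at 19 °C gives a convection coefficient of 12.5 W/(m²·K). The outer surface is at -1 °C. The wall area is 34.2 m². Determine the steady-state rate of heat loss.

Using the resistance-network approach (series):
R_inner film = 1/(h_i·A) = 1/(12.5×34.2) = 0.002339 K/W
R_plywood = L/(kA) = 0.125/(0.14×34.2) = 0.02611 K/W
R_phenolic foam = L/(kA) = 0.15/(0.0216×34.2) = 0.2031 K/W
R_total = 0.2315 K/W
Q = ΔT / R_total = 20 / 0.2315

Q ≈ 86.4 W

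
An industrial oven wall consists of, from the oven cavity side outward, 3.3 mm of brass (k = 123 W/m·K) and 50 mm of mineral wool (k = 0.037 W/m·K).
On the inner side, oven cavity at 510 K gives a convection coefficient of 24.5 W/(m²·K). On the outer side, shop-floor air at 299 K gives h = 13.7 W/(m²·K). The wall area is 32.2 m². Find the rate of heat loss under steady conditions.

Treating each layer as a thermal resistance in series:
R_inner film = 1/(h_i·A) = 1/(24.5×32.2) = 0.001268 K/W
R_brass = L/(kA) = 0.0033/(123×32.2) = 8.332×10^-7 K/W
R_mineral wool = L/(kA) = 0.05/(0.037×32.2) = 0.04197 K/W
R_outer film = 1/(h_o·A) = 1/(13.7×32.2) = 0.002267 K/W
R_total = 0.0455 K/W
Q = ΔT / R_total = 211 / 0.0455

Q ≈ 4640 W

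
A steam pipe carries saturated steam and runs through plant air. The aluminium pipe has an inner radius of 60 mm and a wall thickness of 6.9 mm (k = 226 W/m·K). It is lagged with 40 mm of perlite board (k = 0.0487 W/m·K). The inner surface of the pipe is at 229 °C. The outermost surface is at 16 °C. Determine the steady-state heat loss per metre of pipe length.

q′ ≈ 139 W/m

Radial resistances (cylindrical: R_cond = ln(r_o/r_i)/(2πkL), R_conv = 1/(h·2πrL)):
R_aluminium pipe wall = ln(66.9/60)/(2π×226×1) = 7.666×10^-5 K/W
R_perlite board = ln(106.9/66.9)/(2π×0.0487×1) = 1.532 K/W
R_total = 1.532 K/W
Q = ΔT/R_total = 213/1.532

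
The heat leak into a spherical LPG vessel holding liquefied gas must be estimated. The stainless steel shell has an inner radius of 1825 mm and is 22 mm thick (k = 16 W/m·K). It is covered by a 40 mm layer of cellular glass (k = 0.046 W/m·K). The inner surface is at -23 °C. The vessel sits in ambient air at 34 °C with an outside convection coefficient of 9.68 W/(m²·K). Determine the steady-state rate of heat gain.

Q ≈ 2570 W

Spherical conduction: R = (1/r_in − 1/r_out)/(4πk) per layer; series-sum.
R_stainless steel shell = (1/1.825 − 1/1.847)/(4π×16) = 3.246×10^-5 K/W
R_cellular glass = (1/1.847 − 1/1.887)/(4π×0.046) = 0.01985 K/W
R_outer film = 1/(h·4πr_o²) = 1/(9.68×4π×1.887²) = 0.002309 K/W
R_total = 0.0222 K/W
Q = ΔT/R_total = 57/0.0222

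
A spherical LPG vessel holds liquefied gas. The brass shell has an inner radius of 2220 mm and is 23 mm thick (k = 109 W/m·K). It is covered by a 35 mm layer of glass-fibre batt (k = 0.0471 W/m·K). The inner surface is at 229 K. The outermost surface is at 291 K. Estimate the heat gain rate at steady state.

Each spherical layer contributes R = (1/r_i − 1/r_o)/(4πk):
R_brass shell = (1/2.22 − 1/2.243)/(4π×109) = 3.372×10^-6 K/W
R_glass-fibre batt = (1/2.243 − 1/2.278)/(4π×0.0471) = 0.01157 K/W
R_total = 0.01158 K/W
Q = ΔT/R_total = 62/0.01158

Q ≈ 5360 W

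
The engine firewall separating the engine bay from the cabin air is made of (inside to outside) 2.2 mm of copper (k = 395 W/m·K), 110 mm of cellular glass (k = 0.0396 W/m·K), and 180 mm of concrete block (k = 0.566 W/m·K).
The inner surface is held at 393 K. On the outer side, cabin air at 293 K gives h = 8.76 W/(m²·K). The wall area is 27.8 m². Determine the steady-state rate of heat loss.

Using the resistance-network approach (series):
R_copper = L/(kA) = 0.0022/(395×27.8) = 2.003×10^-7 K/W
R_cellular glass = L/(kA) = 0.11/(0.0396×27.8) = 0.09992 K/W
R_concrete block = L/(kA) = 0.18/(0.566×27.8) = 0.01144 K/W
R_outer film = 1/(h_o·A) = 1/(8.76×27.8) = 0.004106 K/W
R_total = 0.1155 K/W
Q = ΔT / R_total = 100 / 0.1155

Q ≈ 866 W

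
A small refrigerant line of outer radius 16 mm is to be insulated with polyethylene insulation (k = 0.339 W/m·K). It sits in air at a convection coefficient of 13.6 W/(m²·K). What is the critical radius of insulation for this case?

r_cr ≈ 24.9 mm

For a cylinder r_cr = k/h = 0.339/13.6
r_cr = 24.9 mm; since the bare radius (16 mm) is below r_cr, adding a thin layer of insulation will *increase* heat loss.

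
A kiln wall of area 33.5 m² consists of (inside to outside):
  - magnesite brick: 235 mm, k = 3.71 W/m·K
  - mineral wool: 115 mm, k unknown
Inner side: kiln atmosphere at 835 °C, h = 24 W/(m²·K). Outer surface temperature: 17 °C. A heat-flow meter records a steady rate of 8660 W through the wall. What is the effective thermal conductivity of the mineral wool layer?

k ≈ 0.0376 W/(m·K)

Series thermal resistances:
R_inner film = 1/(h_i·A) = 1/(24×33.5) = 0.001244 K/W
R_magnesite brick = L/(kA) = 0.235/(3.71×33.5) = 0.001891 K/W
Sum of known resistances R_other = 0.003135 K/W
Total R = ΔT/Q = 818/8660 = 0.09446 K/W
R_mineral wool = R_total − R_other = 0.09132 K/W
k = L/(R·A) = 0.115/(0.09132×33.5)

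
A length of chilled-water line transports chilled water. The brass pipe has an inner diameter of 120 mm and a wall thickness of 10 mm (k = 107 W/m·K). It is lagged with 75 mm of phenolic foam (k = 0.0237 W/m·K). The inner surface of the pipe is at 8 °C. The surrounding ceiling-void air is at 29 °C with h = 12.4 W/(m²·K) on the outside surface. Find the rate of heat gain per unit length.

For a radial system each layer contributes R = ln(r_out/r_in)/(2πkL); films add R = 1/(hA).
R_brass pipe wall = ln(70/60)/(2π×107×1) = 2.293×10^-4 K/W
R_phenolic foam = ln(145/70)/(2π×0.0237×1) = 4.89 K/W
R_outer film = 1/(h_o·2πr_oL) = 1/(12.4×2π×0.145×1) = 0.08852 K/W
R_total = 4.979 K/W
Q = ΔT/R_total = 21/4.979

q′ ≈ 4.22 W/m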